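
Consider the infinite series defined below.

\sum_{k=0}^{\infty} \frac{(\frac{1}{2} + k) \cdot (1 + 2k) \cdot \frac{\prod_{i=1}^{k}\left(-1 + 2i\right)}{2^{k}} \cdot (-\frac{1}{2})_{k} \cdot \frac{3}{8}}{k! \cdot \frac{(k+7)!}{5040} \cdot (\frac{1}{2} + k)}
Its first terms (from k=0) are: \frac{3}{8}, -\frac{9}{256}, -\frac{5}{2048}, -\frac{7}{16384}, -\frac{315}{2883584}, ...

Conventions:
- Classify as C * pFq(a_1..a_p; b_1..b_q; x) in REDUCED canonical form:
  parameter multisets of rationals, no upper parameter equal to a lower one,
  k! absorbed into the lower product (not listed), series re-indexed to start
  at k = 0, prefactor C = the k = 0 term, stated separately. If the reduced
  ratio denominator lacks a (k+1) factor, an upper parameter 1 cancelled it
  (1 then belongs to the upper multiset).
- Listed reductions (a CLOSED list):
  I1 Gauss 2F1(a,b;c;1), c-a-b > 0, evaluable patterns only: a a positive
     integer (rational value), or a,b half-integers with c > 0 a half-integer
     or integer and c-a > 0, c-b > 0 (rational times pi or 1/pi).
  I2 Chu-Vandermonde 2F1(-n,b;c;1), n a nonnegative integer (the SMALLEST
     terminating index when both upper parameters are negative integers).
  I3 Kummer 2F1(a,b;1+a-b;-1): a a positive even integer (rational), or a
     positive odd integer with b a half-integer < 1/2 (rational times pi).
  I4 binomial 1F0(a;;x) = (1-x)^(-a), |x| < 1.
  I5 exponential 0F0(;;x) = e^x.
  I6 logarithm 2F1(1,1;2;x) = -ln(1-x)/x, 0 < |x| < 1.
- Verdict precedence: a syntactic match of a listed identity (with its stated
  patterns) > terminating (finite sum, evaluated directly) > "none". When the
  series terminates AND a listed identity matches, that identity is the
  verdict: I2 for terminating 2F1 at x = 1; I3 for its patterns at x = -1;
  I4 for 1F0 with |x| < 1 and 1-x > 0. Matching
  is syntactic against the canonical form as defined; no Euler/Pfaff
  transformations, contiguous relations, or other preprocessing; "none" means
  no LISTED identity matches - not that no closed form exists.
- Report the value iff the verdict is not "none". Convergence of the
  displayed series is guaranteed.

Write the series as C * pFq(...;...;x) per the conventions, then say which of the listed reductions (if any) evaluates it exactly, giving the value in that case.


This is \frac{3}{8} * 2F1(-\frac{1}{2}, \frac{3}{2}; 8; 1) in reduced canonical form. Verdict: this is the half-integer Gauss pattern (I1) (x = 1; upper {-\frac{1}{2}, \frac{3}{2}} half-integers, c = 8 in the evaluable pattern). Sum: \frac{524288}{495495} / \pi.

Key observation: x = 1 and the denominator's factorial ratio (prefactor 3/8) is a lower Pochhammer.
Step ratio: r(k) = 1 * (k-\frac{1}{2}) (k+\frac{3}{2}) / [(k+8) (k+1)] - rational in k. x = 1; t_0 = \frac{3}{8}; negate the roots.


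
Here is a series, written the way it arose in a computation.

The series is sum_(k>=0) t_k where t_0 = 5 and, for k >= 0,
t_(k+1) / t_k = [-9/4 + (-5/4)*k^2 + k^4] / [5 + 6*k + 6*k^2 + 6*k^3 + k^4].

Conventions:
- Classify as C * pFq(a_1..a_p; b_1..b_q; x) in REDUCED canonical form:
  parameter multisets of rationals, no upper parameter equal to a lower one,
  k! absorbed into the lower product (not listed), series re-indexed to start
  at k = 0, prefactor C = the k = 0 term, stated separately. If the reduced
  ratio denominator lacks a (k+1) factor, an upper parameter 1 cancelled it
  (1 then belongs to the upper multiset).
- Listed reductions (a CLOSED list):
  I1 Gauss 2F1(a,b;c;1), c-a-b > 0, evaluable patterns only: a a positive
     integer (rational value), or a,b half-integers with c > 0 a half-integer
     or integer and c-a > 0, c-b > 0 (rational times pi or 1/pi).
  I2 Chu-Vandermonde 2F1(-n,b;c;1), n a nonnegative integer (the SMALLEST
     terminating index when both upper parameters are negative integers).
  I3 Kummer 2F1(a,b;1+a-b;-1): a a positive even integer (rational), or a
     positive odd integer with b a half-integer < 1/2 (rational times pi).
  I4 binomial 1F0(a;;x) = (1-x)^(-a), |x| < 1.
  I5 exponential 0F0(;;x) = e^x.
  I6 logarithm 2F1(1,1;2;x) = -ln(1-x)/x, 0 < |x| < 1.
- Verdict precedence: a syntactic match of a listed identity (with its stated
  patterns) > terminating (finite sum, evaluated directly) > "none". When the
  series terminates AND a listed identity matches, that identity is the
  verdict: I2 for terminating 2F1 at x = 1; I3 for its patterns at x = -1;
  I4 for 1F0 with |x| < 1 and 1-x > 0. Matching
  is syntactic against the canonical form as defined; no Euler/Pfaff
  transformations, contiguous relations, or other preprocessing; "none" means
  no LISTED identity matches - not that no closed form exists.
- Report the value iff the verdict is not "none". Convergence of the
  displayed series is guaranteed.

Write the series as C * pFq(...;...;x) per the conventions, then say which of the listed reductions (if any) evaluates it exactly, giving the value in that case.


Classification (C = 5): 2F1 with upper {-3/2, 3/2}, lower {5}, argument x = 1. Verdict at x = 1: Gauss's theorem I1 (half-integer case) matches (x = 1; upper {-3/2, 3/2} half-integers, c = 5 in the evaluable pattern). Exact value: (32768/3465) / pi.

Key observation: t_0 = 5 here, and the ratio is unreduced: k^2 + 1 divides both sides (prefactor 5).
Term ratio: r(k) = 1 * (k-3/2) (k+3/2) / [(k+5) (k+1)] - rational in k, leading ratio 1; with t_0 = 5, classification follows.


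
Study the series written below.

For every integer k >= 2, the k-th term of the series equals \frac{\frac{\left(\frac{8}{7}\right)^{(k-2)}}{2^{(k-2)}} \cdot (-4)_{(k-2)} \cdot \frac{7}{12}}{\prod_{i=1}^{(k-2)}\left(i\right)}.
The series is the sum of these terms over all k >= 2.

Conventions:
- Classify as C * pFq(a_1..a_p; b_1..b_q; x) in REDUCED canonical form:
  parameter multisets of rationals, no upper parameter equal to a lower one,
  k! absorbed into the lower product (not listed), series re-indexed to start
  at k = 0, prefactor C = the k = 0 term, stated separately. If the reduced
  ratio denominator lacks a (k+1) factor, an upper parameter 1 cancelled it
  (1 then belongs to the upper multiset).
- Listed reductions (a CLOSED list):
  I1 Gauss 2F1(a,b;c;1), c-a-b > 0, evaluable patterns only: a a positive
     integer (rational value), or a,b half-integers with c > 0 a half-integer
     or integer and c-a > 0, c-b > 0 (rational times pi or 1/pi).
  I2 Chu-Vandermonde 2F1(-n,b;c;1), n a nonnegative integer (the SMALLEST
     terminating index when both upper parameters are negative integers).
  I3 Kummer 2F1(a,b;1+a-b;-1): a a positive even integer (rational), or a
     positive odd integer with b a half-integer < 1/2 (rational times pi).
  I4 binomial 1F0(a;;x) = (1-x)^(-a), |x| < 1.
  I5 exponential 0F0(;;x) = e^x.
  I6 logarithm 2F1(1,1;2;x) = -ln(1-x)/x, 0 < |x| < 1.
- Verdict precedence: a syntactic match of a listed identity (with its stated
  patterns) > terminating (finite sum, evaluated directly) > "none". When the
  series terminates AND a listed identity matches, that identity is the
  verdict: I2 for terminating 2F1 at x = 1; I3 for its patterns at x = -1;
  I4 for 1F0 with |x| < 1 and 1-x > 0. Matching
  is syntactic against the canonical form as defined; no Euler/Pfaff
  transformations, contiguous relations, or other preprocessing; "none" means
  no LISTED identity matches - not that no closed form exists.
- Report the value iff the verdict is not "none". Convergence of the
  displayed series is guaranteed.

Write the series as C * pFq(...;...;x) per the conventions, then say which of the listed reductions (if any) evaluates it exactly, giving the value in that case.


Canonical form: C = \frac{7}{12} times 1F0 with upper {-4}, lower {-}, x = \frac{4}{7}. Verdict: the binomial series (I4) applies (the 1F0 binomial series: exponent 4, x = \frac{4}{7}). Sum: \frac{27}{1372}.

Key observation: t_0 being \frac{7}{12}, the two k-th powers (prefactor 7/12) combine into one argument.
Term ratio: r(k) = \frac{4}{7} * (k-4) / [(k+1)] - poly over poly, x = \frac{4}{7} from leading terms; C = \frac{7}{12} at k = 0.


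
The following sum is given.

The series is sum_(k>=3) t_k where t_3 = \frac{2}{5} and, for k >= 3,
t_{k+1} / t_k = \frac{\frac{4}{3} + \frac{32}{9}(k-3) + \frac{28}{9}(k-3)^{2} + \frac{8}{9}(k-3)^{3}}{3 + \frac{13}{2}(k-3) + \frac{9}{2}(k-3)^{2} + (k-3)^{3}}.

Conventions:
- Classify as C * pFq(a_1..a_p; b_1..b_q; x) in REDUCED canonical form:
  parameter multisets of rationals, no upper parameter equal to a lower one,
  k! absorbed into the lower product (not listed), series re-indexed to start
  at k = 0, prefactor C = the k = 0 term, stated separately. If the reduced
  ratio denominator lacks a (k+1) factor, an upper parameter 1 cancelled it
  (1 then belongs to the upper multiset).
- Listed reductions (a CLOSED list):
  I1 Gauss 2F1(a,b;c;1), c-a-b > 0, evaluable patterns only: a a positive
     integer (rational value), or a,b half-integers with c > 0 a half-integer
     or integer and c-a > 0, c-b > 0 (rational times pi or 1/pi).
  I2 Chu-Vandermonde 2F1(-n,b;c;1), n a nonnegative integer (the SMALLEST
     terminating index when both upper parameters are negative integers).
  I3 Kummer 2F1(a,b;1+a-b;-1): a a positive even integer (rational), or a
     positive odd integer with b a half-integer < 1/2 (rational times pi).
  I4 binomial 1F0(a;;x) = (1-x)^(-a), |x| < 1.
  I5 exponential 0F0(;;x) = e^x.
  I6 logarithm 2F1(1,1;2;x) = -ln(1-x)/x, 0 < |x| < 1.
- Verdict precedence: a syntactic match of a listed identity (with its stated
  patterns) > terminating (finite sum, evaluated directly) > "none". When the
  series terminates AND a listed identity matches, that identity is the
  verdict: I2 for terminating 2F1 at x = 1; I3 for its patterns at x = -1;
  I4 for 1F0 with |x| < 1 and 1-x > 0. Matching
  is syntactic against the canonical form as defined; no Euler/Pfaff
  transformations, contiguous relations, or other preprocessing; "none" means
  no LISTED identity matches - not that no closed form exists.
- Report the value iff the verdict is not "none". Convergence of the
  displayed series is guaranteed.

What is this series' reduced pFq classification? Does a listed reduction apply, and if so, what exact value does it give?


Key step: x = \frac{8}{9} and factor the ratio over Q (prefactor 2/5): negated roots = parameters.
Term ratio: r(k) = \frac{8}{9} * (k+1) (k+1) / [(k+2) (k+1)] - rational in k, leading ratio \frac{8}{9}; with t_0 = \frac{2}{5}, classification follows.

Reduced: x = \frac{8}{9}, 2F1, upper = {1, 1}, lower = {2}, C = \frac{2}{5}. Verdict: the logarithmic series (I6) fires (the logarithm: parameters (1,1;2), x = \frac{8}{9}). Hence: \left(-\frac{9}{20}\right) \cdot \ln\left(\frac{1}{9}\right).


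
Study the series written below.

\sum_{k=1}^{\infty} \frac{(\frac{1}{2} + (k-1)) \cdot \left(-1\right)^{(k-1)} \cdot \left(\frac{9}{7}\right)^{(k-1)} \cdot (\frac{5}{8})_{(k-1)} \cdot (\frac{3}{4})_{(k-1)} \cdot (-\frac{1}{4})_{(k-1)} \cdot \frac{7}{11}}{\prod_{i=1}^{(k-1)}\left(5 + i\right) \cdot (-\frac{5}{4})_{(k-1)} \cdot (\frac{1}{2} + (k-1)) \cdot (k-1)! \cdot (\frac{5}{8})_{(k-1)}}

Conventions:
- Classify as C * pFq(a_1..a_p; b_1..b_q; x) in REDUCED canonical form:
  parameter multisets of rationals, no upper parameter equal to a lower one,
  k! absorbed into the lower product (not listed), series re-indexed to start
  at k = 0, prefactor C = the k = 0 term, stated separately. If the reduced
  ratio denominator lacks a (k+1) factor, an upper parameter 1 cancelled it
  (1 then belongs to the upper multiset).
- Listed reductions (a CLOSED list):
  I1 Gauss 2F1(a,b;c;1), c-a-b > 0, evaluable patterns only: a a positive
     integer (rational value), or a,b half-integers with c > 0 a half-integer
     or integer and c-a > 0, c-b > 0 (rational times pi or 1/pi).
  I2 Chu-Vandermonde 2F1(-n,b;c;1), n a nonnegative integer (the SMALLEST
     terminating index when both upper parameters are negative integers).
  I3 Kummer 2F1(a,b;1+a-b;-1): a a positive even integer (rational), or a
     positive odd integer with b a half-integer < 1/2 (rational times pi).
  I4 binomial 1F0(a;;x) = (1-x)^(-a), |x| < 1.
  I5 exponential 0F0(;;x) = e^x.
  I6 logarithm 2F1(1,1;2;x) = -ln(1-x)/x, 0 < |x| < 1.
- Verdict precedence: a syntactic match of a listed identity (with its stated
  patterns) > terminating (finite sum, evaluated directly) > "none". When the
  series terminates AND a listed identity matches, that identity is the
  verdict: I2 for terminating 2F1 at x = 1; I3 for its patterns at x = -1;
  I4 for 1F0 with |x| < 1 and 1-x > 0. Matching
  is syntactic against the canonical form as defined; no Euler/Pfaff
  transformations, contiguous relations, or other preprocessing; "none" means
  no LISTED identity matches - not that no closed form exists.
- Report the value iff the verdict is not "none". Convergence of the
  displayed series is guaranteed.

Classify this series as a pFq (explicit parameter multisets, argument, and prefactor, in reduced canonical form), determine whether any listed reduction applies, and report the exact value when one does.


First insight: t_0 = \frac{7}{11} here, and the (-1)^k factor (C = 7/11) folds into the argument's sign.
Consecutive-term ratio: r(k) = -\frac{9}{7} * (k-\frac{1}{4}) (k+\frac{3}{4}) / [(k-\frac{5}{4}) (k+6) (k+1)] - rational in k, leading ratio -\frac{9}{7}; with t_0 = \frac{7}{11}, classification follows.

x = -\frac{9}{7} here; the reduced form reads 2F2, upper {-\frac{1}{4}, \frac{3}{4}}, lower {-\frac{5}{4}, 6}, C = \frac{7}{11}. Verdict: none. Every listed pattern misses the 2F2 form at -\frac{9}{7}, upper {-\frac{1}{4}, \frac{3}{4}}.


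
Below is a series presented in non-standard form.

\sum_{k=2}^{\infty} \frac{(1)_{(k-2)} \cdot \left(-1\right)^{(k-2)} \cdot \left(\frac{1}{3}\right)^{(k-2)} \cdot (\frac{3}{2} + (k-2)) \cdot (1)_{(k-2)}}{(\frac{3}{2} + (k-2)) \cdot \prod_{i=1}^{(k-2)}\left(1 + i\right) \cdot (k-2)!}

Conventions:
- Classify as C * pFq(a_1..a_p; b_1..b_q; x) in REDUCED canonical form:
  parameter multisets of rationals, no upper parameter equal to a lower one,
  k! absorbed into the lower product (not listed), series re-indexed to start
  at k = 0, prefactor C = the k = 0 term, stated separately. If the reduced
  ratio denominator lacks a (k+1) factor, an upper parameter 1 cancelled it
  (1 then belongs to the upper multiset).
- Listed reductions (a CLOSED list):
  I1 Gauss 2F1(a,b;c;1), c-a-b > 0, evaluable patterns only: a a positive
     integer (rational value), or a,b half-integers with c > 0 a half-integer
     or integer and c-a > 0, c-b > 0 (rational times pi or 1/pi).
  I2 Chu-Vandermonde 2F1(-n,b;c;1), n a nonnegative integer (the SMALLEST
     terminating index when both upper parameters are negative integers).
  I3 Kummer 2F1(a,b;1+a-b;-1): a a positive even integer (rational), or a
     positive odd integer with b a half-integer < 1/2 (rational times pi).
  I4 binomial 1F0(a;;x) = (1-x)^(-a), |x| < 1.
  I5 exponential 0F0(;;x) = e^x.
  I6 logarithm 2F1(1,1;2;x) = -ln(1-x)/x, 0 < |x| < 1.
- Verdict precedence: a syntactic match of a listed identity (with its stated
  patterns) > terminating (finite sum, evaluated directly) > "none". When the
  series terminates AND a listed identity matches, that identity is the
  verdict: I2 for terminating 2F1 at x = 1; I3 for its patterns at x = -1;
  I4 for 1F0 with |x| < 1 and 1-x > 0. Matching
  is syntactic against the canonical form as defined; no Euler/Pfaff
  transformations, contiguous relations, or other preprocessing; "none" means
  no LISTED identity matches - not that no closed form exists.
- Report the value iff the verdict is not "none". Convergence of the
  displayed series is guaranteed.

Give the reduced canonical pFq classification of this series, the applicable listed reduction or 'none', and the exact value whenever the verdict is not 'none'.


With C = 1: the canonical form is 2F1(1, 1; 2; -\frac{1}{3}). Verdict: this is the I6 logarithm reduction (the logarithm: parameters (1,1;2), x = -\frac{1}{3}). Hence: 3 \cdot \ln\left(\frac{4}{3}\right).

Key observation: t_0 being 1, the lower running product (prefactor 1) is a rising factorial.
Step ratio: r(k) = -\frac{1}{3} * (k+1) (k+1) / [(k+2) (k+1)] - poly over poly, x = -\frac{1}{3} from leading terms; C = 1 at k = 0.


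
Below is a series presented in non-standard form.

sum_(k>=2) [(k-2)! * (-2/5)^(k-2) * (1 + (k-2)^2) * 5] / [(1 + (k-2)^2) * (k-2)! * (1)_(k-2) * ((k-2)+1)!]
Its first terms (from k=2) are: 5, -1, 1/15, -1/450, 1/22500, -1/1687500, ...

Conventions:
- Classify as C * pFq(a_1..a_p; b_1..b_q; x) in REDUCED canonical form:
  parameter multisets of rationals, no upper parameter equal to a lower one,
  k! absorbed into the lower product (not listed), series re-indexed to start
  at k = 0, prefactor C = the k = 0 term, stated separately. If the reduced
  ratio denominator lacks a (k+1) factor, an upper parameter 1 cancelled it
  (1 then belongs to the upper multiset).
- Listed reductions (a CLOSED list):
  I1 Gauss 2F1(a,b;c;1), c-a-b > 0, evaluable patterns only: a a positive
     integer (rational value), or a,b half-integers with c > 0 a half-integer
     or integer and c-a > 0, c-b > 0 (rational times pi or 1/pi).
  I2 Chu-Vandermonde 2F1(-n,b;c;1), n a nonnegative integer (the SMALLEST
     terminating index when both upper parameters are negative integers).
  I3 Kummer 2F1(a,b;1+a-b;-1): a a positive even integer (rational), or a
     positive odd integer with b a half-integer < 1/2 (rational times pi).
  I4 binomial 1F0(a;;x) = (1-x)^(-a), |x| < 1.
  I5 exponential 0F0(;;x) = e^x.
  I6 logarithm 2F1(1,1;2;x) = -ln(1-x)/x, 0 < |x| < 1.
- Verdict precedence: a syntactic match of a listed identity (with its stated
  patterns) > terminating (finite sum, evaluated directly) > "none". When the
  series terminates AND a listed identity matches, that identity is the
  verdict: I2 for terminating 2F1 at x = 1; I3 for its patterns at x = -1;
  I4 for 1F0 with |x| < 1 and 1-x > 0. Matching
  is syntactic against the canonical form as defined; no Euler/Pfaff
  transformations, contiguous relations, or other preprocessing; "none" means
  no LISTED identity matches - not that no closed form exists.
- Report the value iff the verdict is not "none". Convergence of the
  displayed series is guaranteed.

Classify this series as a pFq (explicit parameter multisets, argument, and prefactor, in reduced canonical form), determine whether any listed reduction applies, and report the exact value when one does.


At argument -2/5: a 0F1 with upper {-}, lower {2}, scaled by C = 5. Verdict: none here - no I1-I6 shape fits x = -2/5 with lower {2}.

Structural cue: with t_0 = 5, the denominator's factorial ratio (prefactor 5) is a lower Pochhammer.
Consecutive-term ratio: r(k) = (-2/5) * 1 / [(k+2) (k+1)] - rational in k, leading ratio (-2/5); with t_0 = 5, classification follows.


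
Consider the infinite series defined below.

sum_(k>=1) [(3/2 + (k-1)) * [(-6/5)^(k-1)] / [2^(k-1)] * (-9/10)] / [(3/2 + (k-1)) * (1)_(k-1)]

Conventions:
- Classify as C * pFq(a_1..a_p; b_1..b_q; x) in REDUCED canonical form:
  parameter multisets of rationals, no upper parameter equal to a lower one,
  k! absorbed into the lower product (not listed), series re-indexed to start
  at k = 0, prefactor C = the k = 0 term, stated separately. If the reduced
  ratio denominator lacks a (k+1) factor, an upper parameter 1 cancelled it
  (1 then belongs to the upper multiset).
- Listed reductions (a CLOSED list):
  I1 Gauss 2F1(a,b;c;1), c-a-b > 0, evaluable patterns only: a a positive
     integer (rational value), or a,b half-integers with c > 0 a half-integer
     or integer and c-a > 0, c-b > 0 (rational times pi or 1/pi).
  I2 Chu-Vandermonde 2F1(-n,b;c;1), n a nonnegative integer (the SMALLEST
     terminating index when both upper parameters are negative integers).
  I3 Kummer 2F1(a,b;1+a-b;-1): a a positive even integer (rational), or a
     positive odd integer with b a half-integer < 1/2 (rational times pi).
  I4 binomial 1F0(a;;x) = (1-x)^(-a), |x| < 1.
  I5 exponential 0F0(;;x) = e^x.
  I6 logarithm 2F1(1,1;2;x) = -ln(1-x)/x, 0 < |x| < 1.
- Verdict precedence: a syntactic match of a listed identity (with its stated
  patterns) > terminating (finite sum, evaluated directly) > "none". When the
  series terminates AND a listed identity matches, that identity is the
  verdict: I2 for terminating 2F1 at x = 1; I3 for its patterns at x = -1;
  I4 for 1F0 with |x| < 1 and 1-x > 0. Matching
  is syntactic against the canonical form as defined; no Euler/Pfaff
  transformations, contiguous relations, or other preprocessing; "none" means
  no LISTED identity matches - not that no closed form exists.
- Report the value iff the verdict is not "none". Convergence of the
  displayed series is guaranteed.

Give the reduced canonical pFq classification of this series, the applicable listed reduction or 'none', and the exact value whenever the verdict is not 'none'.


x = -3/5 here; the reduced form reads 0F0, upper {-}, lower {-}, C = -9/10. Verdict: exponential (I5) applies (the 0F0 exponential series at x = -3/5). Its exact value is (-9/10) * e^(-3/5).

Structural cue: t_0 being -9/10, striking the common factor k + 3/2 reduces the term (C = -9/10, x = -3/5).
Adjacent-term ratio: r(k) = (-3/5) * 1 / [(k+1)] - poly over poly, x = (-3/5) from leading terms; C = -9/10 at k = 0.


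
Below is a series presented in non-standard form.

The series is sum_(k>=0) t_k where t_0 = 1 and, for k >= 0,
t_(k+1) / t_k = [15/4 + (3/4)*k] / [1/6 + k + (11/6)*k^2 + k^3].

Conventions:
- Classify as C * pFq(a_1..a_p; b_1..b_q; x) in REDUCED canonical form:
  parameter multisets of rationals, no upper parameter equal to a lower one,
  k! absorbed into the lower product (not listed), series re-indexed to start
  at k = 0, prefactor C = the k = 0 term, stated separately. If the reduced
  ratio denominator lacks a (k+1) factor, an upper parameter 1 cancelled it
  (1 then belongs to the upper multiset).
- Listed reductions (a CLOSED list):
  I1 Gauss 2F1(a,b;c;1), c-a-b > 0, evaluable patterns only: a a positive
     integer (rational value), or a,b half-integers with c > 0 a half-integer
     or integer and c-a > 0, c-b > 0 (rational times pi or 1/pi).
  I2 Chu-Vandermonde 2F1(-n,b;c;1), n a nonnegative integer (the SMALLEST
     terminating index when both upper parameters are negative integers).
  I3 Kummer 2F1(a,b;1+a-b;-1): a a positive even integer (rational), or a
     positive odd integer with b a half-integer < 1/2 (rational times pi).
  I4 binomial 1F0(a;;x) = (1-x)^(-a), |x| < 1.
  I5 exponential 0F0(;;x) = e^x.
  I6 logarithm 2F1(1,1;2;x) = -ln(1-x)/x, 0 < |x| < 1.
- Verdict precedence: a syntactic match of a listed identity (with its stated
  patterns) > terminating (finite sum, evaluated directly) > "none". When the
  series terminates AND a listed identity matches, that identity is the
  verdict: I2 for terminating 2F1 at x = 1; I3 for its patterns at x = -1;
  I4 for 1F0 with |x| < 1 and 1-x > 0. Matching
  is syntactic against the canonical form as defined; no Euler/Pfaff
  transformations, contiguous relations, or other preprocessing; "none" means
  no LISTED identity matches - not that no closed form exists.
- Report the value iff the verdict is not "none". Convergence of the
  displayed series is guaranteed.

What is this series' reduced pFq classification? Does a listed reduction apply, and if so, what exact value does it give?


Key step: from the first term 1: the expanded ratio factors over Q; C = 1, x = 3/4, roots give parameters.
Adjacent-term ratio: r(k) = (3/4) * (k+5) / [(k+1/3) (k+1/2) (k+1)] - poly over poly, x = (3/4) from leading terms; C = 1 at k = 0.

x = 3/4 here; the reduced form reads 1F2, upper {5}, lower {1/3, 1/2}, C = 1. Verdict: none - this 1F2 at x = 3/4 matches no listed pattern, and upper {5} holds no stopper.


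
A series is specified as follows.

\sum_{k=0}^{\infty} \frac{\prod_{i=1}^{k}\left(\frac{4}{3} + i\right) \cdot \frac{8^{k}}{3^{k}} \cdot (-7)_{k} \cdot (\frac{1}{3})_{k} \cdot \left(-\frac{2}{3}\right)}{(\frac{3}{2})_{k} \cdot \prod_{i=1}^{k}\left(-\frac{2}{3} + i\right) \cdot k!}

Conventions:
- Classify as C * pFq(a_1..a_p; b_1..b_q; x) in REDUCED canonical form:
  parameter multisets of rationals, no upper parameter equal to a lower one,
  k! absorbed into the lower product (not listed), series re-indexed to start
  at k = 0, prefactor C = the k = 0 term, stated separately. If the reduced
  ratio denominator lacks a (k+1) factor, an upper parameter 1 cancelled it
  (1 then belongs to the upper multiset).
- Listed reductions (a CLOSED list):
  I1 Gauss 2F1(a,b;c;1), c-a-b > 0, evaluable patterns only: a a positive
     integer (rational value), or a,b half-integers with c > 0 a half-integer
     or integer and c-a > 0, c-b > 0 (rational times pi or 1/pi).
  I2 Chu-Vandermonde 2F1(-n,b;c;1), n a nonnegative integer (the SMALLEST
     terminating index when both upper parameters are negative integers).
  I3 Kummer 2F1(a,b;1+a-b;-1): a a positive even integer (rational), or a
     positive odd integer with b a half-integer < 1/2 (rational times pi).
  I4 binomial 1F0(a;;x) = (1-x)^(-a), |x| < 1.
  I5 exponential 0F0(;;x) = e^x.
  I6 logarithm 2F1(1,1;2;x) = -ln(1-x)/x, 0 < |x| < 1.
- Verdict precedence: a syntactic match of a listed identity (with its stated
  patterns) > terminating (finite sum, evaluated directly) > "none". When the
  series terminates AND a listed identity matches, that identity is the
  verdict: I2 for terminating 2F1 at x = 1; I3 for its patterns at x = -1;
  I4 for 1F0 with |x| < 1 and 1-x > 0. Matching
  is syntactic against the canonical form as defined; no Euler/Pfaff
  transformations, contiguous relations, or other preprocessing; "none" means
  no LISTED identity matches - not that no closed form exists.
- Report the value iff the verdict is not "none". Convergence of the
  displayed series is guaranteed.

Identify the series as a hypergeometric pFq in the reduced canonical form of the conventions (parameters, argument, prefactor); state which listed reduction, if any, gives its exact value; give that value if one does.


This is -\frac{2}{3} * 2F1(-7, \frac{7}{3}; \frac{3}{2}; \frac{8}{3}) in reduced canonical form. Verdict: terminating - no listed pattern fits, but -7 in the upper list cuts the series at k = 7; direct evaluation. Exact value: \frac{1879827751130}{12784876137}.

Structural cue: from the first term -\frac{2}{3}: the two geometric factors (C = -2/3) combine into one argument.
Consecutive-term ratio: r(k) = \frac{8}{3} * (k-7) (k+\frac{7}{3}) / [(k+\frac{3}{2}) (k+1)] - rational in k. x = \frac{8}{3}; t_0 = -\frac{2}{3}; negate the roots.


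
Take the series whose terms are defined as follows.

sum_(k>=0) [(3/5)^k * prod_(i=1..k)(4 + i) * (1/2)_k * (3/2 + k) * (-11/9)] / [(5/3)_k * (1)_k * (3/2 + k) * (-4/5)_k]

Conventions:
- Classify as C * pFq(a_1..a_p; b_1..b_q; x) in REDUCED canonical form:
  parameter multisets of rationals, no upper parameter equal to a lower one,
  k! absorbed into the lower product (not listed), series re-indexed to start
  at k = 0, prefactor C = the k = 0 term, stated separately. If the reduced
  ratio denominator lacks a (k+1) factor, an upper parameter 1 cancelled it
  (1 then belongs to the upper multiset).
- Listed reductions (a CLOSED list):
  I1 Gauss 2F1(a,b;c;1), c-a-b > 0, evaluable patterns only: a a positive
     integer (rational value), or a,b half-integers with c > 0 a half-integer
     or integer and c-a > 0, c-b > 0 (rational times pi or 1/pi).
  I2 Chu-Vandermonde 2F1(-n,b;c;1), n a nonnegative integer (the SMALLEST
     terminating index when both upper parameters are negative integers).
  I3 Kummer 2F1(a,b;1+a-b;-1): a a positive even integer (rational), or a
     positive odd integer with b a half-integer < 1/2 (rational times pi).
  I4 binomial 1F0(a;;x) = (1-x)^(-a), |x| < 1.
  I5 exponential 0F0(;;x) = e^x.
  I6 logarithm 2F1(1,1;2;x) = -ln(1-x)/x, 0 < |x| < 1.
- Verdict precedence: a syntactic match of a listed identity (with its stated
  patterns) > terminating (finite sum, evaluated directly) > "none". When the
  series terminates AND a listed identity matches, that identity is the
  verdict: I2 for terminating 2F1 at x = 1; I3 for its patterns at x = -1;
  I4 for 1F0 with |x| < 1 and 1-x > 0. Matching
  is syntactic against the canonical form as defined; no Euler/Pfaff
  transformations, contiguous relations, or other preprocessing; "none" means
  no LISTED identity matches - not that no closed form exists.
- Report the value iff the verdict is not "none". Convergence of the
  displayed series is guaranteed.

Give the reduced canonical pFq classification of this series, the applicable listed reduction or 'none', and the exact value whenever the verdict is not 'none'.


The series (x = 3/5) is 2F2: upper {1/2, 5}, lower {-4/5, 5/3}, prefactor -11/9. Verdict: none (x = 3/5): each listed identity misses the multisets {1/2, 5} ; {-4/5, 5/3}.

Key observation: from the first term -11/9: the running product (C = -11/9, x = 3/5) telescopes to a rising factorial.
Adjacent-term ratio: r(k) = (3/5) * (k+1/2) (k+5) / [(k-4/5) (k+5/3) (k+1)] - rational; roots negated = parameters, x = (3/5), C = -11/9.


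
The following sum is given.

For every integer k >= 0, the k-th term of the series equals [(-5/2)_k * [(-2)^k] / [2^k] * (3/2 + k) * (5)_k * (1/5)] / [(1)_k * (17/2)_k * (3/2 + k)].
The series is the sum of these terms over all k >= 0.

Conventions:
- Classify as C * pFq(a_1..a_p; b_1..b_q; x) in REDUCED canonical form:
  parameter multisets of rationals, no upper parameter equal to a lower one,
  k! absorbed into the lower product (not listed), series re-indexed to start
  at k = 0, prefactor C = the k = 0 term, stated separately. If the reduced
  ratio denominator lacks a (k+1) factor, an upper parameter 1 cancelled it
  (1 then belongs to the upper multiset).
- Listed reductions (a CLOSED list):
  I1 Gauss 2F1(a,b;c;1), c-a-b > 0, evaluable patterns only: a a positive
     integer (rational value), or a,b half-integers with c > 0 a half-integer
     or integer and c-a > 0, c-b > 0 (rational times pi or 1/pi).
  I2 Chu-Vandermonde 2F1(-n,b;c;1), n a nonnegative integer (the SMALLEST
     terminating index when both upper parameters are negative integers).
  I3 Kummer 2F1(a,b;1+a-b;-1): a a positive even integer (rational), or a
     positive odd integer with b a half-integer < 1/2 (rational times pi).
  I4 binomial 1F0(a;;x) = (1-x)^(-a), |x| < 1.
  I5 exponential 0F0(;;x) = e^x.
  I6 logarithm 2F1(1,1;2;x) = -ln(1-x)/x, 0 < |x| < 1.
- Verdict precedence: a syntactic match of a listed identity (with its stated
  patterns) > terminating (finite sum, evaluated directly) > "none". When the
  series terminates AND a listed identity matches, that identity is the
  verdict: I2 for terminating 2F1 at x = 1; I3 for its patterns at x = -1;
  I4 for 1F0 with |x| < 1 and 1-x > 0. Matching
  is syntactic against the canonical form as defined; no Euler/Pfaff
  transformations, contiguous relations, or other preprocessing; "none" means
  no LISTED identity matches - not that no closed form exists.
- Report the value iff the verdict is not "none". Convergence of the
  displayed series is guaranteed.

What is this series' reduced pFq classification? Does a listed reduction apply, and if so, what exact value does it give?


Prefactor 1/5, argument -1: 2F1 with upper {-5/2, 5} over lower {17/2}. Verdict: the Kummer evaluation I3 matches (x = -1; c = 17/2 equals 1+a-b for upper {-5/2, 5}: listed pattern). Sum: (27027/131072) * pi.

First insight: from the first term 1/5: (1)_k (C = 1/5) is k! itself.
Step ratio: r(k) = (-1) * (k-5/2) (k+5) / [(k+17/2) (k+1)] - rational; roots negated = parameters, x = (-1), C = 1/5.


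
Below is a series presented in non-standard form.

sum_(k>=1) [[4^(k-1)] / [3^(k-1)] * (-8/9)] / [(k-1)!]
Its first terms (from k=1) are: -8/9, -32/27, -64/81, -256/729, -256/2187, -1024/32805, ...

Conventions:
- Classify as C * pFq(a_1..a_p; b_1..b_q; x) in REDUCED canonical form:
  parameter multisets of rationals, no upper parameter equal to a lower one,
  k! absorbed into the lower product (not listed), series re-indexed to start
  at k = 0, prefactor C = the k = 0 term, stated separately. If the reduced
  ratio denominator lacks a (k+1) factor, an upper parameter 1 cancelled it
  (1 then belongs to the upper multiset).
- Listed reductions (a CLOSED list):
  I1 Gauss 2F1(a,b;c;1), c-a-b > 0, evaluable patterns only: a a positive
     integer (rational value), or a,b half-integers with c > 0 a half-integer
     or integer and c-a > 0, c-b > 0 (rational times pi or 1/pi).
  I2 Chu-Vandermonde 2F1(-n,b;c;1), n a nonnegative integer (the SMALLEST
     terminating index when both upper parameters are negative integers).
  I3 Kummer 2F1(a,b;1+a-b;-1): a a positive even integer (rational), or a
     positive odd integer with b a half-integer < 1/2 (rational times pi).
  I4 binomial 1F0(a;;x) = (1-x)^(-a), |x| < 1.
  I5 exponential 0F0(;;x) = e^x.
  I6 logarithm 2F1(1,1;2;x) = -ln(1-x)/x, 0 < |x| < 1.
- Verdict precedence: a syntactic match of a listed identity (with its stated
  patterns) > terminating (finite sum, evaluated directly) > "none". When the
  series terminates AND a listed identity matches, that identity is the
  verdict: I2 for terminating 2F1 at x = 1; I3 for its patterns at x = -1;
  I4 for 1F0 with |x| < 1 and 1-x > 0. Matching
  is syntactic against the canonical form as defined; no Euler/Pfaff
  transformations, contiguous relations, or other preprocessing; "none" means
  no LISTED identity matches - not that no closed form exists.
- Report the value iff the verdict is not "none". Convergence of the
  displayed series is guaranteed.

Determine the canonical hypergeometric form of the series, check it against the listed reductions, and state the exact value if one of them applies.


Canonical form: C = -8/9 times 0F0 with upper {-}, lower {-}, x = 4/3. Verdict: the I5 exponential reduction applies (the 0F0 exponential series at x = 4/3). Sum: (-8/9) * e^(4/3).

First insight: t_0 = -8/9 here, and the two geometric factors (C = -8/9) combine into one argument.
Term ratio: r(k) = (4/3) * 1 / [(k+1)] ; factor over Q: parameters, x = (4/3), and C = -8/9.


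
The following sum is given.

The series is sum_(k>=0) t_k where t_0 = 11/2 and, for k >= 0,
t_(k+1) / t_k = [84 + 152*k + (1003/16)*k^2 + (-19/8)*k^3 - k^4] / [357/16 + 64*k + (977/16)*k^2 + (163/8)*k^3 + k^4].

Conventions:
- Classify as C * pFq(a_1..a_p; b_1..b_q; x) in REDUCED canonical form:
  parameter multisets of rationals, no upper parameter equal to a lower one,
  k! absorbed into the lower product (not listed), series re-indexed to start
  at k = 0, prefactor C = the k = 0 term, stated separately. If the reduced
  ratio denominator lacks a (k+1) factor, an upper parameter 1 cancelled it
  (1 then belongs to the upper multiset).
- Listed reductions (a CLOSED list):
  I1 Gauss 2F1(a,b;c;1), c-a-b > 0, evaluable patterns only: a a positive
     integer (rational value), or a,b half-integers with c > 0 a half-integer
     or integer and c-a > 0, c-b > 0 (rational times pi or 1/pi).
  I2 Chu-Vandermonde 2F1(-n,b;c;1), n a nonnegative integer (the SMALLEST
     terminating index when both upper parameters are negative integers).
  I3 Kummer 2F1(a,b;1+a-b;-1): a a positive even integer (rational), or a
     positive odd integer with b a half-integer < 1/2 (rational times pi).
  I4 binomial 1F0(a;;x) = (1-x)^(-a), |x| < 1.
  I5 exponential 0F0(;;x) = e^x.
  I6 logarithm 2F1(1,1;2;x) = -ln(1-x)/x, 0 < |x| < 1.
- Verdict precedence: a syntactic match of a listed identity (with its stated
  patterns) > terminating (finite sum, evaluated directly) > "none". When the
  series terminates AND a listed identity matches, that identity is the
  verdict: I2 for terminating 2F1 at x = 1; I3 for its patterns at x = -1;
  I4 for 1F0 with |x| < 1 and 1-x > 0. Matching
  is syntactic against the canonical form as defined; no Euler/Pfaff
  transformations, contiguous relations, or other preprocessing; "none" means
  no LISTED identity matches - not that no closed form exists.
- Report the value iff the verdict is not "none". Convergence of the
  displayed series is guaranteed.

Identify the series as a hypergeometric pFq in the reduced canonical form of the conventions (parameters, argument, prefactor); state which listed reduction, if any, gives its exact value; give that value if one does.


Structural cue: with t_0 = 11/2, the ratio is unreduced: k + 3/2 divides both sides (prefactor 11/2).
Adjacent-term ratio: r(k) = (-1) * (k-8) (k+8) / [(k+17) (k+1)] ; factor over Q: parameters, x = (-1), and C = 11/2.

With C = 11/2: the canonical form is 2F1(-8, 8; 17; -1). Verdict: the Kummer evaluation I3 fires (x = -1; c = 17 equals 1+a-b for upper {-8, 8}: listed pattern). Hence: 143.


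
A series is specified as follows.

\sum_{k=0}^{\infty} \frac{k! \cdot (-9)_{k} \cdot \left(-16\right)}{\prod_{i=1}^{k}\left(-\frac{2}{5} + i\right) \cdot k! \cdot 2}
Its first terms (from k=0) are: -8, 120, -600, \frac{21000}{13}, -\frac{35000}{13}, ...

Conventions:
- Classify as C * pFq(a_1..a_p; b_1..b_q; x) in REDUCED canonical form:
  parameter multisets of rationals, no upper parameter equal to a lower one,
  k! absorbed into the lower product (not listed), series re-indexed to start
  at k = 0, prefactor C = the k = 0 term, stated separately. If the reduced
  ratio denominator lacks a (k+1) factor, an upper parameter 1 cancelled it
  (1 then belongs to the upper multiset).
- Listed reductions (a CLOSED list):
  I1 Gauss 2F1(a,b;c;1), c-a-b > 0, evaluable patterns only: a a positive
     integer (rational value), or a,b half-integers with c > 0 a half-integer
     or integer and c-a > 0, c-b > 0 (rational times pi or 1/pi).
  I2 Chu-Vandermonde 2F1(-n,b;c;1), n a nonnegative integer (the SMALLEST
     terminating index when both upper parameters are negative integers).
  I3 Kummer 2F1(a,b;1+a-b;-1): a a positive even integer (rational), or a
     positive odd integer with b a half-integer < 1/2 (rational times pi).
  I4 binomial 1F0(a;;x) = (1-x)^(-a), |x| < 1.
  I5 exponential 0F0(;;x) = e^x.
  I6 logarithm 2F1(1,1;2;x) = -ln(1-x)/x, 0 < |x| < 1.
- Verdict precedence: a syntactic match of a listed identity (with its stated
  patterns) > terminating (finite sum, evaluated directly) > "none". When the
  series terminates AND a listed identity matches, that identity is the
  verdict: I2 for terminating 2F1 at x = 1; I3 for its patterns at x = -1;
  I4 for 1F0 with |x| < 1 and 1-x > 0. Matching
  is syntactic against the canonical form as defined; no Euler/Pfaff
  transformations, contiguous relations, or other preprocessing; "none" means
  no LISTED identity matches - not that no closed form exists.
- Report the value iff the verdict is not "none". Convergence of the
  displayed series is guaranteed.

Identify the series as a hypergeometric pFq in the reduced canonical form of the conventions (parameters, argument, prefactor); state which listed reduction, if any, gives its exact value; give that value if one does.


Classification (C = -8): 2F1 with upper {-9, 1}, lower {\frac{3}{5}}, argument x = 1. Verdict: this is Vandermonde's identity (I2) (terminating 2F1 at x = 1 with n = 9, b = 1, c = \frac{3}{5}). Hence: \frac{16}{43}.

Structural cue: x = 1 and the factorial ratio (C = -8) (k+a-1)!/(a-1)! is a rising factorial (a)_k.
Adjacent-term ratio: r(k) = 1 * (k-9) (k+1) / [(k+\frac{3}{5}) (k+1)] - poly over poly, x = 1 from leading terms; C = -8 at k = 0.


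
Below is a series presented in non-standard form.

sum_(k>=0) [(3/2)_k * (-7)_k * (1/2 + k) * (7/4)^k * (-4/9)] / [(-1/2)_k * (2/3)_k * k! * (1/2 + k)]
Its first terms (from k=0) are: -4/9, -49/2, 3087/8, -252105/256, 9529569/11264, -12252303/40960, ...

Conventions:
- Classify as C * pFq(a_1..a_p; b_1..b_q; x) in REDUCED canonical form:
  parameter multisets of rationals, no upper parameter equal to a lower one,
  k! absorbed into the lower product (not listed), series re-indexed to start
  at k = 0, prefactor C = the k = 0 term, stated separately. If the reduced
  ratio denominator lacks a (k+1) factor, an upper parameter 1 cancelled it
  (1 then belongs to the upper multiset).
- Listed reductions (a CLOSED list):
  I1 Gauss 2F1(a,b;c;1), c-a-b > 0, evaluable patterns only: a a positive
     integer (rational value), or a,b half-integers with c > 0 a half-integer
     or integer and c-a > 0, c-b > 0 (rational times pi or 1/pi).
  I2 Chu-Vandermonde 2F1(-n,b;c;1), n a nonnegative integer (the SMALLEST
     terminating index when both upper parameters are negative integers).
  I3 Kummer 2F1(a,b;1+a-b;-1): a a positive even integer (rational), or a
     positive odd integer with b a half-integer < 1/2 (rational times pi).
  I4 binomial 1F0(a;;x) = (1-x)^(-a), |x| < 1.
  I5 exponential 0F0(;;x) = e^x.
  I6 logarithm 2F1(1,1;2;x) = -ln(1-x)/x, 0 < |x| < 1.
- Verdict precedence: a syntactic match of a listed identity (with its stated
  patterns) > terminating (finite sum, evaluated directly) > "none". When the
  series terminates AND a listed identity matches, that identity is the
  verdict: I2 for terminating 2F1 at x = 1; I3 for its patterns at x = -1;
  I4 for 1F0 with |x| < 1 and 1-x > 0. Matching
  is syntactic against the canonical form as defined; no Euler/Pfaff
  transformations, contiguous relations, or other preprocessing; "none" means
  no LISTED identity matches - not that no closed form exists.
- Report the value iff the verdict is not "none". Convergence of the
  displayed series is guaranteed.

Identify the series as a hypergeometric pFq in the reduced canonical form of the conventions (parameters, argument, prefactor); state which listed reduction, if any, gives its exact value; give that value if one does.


Reduced: x = 7/4, 2F2, upper = {-7, 3/2}, lower = {-1/2, 2/3}, C = -4/9. Verdict: terminating - no listed pattern fits, but -7 in the upper list cuts the series at k = 7; direct evaluation. Hence: -30670811561/882376704.

First insight: t_0 being -4/9, the factor k + 1/2 cancels (top and bottom), leaving prefactor -4/9.
Step ratio: r(k) = (7/4) * (k-7) (k+3/2) / [(k-1/2) (k+2/3) (k+1)] ; factor over Q: parameters, x = (7/4), and C = -4/9.
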